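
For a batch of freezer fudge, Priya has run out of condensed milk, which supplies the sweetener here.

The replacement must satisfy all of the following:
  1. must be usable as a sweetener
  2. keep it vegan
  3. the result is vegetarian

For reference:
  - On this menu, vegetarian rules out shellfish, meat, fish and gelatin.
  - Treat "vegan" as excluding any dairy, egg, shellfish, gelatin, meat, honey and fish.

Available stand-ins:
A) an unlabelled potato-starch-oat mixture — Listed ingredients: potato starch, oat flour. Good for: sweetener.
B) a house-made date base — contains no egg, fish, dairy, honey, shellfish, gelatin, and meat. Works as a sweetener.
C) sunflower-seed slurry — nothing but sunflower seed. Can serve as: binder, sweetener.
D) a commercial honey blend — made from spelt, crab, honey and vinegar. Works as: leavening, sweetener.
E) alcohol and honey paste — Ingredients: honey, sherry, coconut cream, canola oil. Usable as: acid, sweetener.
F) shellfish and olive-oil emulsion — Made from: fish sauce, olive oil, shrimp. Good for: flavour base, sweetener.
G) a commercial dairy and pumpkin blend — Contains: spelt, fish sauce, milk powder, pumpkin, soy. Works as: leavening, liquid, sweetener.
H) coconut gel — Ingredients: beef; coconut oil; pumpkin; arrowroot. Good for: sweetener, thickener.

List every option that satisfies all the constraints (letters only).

A: every rule checks out — keep
B: vegan, vegetarian — OK
C: works as a sweetener, vegan, vegetarian — valid
D: has crab, so not vegetarian; has honey, so not vegan — out
E: has honey, so not vegan — out
F: has fish sauce, so not vegetarian; has fish sauce, so not vegan — out
G: has fish sauce, so not vegetarian; has milk powder, so not vegan — reject
H: has beef, so not vegetarian; has beef, so not vegan — out

A, B, C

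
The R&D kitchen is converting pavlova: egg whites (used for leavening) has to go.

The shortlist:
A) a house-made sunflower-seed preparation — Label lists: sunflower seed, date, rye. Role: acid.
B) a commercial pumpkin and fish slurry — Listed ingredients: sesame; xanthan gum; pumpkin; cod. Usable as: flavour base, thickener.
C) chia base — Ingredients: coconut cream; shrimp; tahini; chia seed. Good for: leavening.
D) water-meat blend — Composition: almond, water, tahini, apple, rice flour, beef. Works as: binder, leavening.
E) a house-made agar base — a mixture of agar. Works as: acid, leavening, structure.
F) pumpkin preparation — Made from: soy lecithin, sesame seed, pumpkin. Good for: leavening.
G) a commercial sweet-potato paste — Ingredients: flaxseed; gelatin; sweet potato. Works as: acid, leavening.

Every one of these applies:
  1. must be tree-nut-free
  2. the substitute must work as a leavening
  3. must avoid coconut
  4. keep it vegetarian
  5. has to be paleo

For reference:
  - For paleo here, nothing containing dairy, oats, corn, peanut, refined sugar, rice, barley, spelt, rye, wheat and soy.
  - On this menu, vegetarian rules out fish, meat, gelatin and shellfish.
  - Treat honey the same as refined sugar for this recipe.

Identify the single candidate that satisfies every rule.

E

A: not usable as a leavening; has rye, so not paleo — no
B: not usable as a leavening; has cod, so not vegetarian — no
C: has shrimp, so not vegetarian; has coconut cream, so not coconut-free — no
D: has rice flour, so not paleo; has beef, so not vegetarian (and 1 more) — no
E: nothing on the exclusion list — valid
F: has soy lecithin, so not paleo — reject
G: has gelatin, so not vegetarian — reject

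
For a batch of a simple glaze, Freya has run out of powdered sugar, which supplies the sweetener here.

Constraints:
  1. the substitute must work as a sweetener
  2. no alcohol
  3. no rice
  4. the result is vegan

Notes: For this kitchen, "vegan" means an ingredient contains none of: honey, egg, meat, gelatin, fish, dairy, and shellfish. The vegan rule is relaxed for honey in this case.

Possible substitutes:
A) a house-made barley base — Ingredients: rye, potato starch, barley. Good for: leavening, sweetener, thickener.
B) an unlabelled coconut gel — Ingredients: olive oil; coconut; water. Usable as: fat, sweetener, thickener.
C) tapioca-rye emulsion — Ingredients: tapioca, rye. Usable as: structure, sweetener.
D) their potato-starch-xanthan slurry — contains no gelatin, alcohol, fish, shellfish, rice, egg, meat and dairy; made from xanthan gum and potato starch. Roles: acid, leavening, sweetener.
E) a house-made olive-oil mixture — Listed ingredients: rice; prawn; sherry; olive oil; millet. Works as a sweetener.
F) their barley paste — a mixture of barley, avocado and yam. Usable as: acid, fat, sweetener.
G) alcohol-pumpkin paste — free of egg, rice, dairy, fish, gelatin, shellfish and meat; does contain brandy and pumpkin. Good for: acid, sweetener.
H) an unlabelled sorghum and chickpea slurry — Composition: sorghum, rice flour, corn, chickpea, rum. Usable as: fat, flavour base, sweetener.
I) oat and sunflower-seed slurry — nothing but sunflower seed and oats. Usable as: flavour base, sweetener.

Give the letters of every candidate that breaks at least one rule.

A: no alcohol, no rice — keep
B: all constraints satisfied — OK
C: only rye and tapioca; none excluded — valid
D: every rule checks out — valid
E: has prawn, so not vegan; has sherry, so not alcohol-free (and 1 more) — reject
F: works as a sweetener, no rice, no alcohol — OK
G: has brandy, so not alcohol-free — reject
H: has rum, so not alcohol-free; has rice flour, so not rice-free — no
I: no alcohol, vegan — OK

E, G, H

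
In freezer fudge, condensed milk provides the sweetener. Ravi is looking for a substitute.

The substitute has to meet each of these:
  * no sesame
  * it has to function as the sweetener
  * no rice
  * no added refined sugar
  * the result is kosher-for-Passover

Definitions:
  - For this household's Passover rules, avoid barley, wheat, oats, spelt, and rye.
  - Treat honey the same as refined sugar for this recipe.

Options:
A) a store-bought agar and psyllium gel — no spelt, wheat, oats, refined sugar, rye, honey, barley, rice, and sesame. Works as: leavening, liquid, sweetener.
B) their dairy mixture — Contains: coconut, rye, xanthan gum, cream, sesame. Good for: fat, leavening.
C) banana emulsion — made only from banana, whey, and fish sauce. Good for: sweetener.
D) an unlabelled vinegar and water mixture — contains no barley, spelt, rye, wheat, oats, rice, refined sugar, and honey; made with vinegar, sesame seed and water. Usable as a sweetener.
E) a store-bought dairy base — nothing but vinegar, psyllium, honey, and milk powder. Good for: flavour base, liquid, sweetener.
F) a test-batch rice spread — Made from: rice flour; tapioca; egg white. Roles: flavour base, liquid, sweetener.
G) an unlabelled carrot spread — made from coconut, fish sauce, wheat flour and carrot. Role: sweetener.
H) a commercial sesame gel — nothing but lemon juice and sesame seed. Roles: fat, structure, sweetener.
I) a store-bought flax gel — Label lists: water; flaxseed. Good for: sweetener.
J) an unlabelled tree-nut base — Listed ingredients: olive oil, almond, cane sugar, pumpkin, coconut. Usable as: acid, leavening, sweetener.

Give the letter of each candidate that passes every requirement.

A: works as a sweetener, no rice, no sesame — OK
B: not usable as a sweetener; has rye, so not kosher-for-Passover (and 1 more) — reject
C: works as a sweetener, no rice, no-added-sugar — OK
D: has sesame seed, so not sesame-free — out
E: has honey, so not no-added-sugar — no
F: has rice flour, so not rice-free — no
G: has wheat flour, so not kosher-for-Passover — out
H: has sesame seed, so not sesame-free — no
I: every rule checks out — valid
J: has cane sugar, so not no-added-sugar — no

A, C, I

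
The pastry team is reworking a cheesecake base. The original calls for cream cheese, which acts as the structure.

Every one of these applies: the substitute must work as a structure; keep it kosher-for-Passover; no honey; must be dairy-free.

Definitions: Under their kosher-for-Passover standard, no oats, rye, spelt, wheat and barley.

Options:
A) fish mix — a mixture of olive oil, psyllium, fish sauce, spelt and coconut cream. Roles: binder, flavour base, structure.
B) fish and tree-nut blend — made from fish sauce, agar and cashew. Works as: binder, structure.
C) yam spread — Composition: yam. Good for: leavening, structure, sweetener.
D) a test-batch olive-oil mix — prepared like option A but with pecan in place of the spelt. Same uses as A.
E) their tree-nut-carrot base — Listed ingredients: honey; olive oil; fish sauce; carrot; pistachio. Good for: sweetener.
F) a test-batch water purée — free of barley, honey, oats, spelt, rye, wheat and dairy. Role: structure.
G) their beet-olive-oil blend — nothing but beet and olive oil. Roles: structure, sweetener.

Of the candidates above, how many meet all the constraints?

5

A: has spelt, so not kosher-for-Passover — no
B: works as a structure, no dairy, kosher-for-Passover — keep
C: works as a structure, no honey, no dairy — OK
D: works as a structure, kosher-for-Passover, no dairy — valid
E: not usable as a structure; has honey, so not honey-free — no
F: works as a structure, kosher-for-Passover, no honey — OK
G: only olive oil and beet; none excluded — keep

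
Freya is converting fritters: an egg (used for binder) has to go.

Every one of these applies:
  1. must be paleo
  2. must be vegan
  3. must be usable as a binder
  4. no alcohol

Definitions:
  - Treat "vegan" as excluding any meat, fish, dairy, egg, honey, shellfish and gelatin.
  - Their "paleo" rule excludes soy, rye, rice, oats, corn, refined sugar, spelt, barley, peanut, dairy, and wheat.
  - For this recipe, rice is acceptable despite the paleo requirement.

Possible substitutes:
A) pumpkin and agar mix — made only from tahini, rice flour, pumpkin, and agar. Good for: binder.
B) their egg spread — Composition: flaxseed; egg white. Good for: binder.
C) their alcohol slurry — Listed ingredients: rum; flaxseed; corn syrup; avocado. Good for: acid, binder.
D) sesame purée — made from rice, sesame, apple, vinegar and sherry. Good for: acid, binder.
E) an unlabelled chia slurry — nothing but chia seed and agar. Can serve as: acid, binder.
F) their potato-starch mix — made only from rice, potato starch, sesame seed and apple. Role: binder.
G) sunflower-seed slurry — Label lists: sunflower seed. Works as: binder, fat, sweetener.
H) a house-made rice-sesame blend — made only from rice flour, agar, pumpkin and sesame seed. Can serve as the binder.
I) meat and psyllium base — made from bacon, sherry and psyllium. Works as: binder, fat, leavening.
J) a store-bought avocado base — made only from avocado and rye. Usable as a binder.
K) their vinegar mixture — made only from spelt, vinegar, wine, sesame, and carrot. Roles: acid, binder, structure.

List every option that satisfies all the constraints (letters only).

A: rice is permitted under the paleo carve-out; nothing else excluded — keep
B: has egg white, so not vegan — out
C: has corn syrup, so not paleo; has rum, so not alcohol-free — out
D: has sherry, so not alcohol-free — out
E: all constraints satisfied — valid
F: rice is permitted under the paleo carve-out; nothing else excluded — keep
G: works as a binder, paleo, no alcohol — valid
H: rice is permitted under the paleo carve-out; nothing else excluded — valid
I: has bacon, so not vegan; has sherry, so not alcohol-free — reject
J: has rye, so not paleo — reject
K: has spelt, so not paleo; has wine, so not alcohol-free — no

A, E, F, G, H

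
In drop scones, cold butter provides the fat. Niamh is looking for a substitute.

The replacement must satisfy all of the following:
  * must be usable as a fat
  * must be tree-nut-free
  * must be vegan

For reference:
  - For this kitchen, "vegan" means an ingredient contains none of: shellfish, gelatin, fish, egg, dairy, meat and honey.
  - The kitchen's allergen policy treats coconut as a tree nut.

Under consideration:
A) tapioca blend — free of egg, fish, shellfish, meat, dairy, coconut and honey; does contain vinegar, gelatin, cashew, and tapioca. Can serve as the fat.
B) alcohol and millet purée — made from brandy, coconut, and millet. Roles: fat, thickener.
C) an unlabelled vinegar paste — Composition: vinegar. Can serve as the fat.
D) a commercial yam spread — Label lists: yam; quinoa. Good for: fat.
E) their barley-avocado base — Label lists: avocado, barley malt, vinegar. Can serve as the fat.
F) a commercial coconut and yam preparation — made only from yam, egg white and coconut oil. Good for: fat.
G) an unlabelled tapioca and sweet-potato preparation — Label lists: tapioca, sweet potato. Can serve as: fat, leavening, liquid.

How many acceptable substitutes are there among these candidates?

A: has gelatin, so not vegan; has cashew, so not tree-nut-free — out
B: has coconut, so not tree-nut-free — out
C: all constraints satisfied — valid
D: only quinoa and yam; none excluded — keep
E: works as a fat, tree-nut-free, vegan — keep
F: has egg white, so not vegan; has coconut oil, so not tree-nut-free — out
G: nothing on the exclusion list — OK

4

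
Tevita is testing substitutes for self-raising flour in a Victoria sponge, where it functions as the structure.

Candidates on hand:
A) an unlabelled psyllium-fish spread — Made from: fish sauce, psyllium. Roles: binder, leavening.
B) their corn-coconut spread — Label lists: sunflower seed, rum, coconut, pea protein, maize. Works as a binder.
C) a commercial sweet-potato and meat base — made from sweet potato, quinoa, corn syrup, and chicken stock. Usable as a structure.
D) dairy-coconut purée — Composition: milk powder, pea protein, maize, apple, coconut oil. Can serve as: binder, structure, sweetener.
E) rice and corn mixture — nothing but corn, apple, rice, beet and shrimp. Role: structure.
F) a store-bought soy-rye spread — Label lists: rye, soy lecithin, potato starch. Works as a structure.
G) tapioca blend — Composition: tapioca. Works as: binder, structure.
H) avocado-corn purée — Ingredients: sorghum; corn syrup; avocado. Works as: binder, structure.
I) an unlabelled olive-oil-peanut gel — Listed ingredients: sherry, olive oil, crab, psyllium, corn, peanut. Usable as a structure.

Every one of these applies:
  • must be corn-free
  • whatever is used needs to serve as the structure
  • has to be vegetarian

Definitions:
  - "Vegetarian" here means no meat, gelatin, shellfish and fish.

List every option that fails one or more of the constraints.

A: not usable as a structure; has fish sauce, so not vegetarian — out
B: not usable as a structure; has maize, so not corn-free — no
C: has chicken stock, so not vegetarian; has corn syrup, so not corn-free — no
D: has maize, so not corn-free — no
E: has shrimp, so not vegetarian; has corn, so not corn-free — reject
F: vegetarian, no corn — valid
G: no corn, vegetarian — valid
H: has corn syrup, so not corn-free — out
I: has crab, so not vegetarian; has corn, so not corn-free — no

A, B, C, D, E, H, I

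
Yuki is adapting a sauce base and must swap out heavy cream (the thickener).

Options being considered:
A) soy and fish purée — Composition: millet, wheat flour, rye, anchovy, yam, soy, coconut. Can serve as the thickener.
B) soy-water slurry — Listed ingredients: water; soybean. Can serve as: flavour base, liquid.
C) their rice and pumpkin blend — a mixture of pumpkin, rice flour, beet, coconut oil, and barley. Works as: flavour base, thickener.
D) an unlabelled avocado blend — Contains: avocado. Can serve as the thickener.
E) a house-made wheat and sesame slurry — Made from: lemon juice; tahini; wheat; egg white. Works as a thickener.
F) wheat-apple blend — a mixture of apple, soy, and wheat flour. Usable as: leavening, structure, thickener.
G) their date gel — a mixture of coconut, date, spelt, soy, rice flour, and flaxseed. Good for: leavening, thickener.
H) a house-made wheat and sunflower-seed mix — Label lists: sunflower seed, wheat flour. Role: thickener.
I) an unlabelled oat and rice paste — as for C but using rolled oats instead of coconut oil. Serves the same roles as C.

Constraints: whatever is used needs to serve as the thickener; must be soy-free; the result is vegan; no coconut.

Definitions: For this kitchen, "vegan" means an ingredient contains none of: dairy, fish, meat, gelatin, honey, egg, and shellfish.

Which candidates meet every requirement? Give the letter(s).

D, H, I

A: has anchovy, so not vegan; has soy, so not soy-free (and 1 more) — reject
B: not usable as a thickener; has soybean, so not soy-free — no
C: has coconut oil, so not coconut-free — no
D: vegan, no coconut — keep
E: has egg white, so not vegan — no
F: has soy, so not soy-free — no
G: has soy, so not soy-free; has coconut, so not coconut-free — no
H: works as a thickener, no soy, vegan — valid
I: barley and rolled oats etc. — none of it excluded — OK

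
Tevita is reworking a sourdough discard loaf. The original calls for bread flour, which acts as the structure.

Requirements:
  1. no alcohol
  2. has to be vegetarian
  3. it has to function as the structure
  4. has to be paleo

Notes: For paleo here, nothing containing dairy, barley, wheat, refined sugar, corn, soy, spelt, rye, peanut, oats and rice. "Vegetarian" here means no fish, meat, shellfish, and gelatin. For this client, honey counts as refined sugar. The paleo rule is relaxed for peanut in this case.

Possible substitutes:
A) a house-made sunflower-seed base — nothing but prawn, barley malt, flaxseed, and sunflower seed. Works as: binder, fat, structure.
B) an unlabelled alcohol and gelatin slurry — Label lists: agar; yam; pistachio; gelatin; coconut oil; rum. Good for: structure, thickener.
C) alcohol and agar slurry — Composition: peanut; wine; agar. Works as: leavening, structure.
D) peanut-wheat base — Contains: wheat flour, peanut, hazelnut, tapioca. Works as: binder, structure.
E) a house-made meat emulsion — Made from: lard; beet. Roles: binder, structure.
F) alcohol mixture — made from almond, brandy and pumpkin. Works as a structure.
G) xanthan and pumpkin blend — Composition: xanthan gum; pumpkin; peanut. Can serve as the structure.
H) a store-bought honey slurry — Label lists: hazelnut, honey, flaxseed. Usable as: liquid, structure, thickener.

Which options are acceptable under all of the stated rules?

A: has barley malt, so not paleo; has prawn, so not vegetarian — no
B: has gelatin, so not vegetarian; has rum, so not alcohol-free — reject
C: has wine, so not alcohol-free — out
D: has wheat flour, so not paleo — out
E: has lard, so not vegetarian — out
F: has brandy, so not alcohol-free — no
G: peanut is permitted under the paleo carve-out; nothing else excluded — OK
H: has honey, so not paleo — out

G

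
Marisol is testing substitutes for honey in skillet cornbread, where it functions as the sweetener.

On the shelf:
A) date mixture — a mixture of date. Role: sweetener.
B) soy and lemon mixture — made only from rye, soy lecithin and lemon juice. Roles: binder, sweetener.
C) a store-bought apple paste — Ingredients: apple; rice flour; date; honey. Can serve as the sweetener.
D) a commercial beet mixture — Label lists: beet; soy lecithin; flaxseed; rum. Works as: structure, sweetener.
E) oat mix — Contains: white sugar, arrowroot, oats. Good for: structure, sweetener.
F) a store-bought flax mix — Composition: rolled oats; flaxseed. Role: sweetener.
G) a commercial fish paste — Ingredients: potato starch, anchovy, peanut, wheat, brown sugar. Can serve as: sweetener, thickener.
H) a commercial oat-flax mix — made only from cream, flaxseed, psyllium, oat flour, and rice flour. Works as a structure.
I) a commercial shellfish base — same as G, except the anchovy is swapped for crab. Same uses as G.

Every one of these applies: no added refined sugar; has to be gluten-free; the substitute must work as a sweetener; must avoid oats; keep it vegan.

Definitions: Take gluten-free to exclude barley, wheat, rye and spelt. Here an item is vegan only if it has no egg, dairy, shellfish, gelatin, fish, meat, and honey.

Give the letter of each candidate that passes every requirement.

A, D

A: gluten-free, no oats — keep
B: has rye, so not gluten-free — no
C: has honey, so not vegan — no
D: works as a sweetener, gluten-free, vegan — OK
E: has white sugar, so not no-added-sugar; has oats, so not oat-free — no
F: has rolled oats, so not oat-free — out
G: has wheat, so not gluten-free; has anchovy, so not vegan (and 1 more) — out
H: not usable as a sweetener; has cream, so not vegan (and 1 more) — no
I: has wheat, so not gluten-free; has crab, so not vegan (and 1 more) — no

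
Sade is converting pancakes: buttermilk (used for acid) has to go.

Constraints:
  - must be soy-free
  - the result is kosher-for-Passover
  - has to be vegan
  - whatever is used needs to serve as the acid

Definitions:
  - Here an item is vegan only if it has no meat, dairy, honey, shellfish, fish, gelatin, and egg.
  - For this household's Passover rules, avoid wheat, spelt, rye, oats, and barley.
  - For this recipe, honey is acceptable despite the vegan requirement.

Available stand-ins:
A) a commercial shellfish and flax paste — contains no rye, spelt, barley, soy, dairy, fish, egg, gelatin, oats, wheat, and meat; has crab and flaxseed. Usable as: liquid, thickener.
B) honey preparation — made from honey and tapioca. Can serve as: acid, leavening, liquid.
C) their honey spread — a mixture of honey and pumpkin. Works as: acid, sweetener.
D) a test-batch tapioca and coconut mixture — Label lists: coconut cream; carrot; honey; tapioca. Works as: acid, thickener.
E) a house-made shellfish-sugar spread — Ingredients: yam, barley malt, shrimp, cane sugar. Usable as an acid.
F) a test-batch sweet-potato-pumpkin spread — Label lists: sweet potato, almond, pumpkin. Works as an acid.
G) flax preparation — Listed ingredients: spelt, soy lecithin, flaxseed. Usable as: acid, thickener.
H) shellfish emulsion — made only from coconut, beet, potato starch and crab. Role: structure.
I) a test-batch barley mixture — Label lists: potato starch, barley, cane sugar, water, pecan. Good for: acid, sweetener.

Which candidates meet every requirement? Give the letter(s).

A: not usable as an acid; has crab, so not vegan — out
B: honey is permitted under the vegan carve-out; nothing else excluded — valid
C: honey is permitted under the vegan carve-out; nothing else excluded — valid
D: honey is permitted under the vegan carve-out; nothing else excluded — keep
E: has shrimp, so not vegan; has barley malt, so not kosher-for-Passover — out
F: only almond, sweet potato and pumpkin; none excluded — valid
G: has spelt, so not kosher-for-Passover; has soy lecithin, so not soy-free — no
H: not usable as an acid; has crab, so not vegan — reject
I: has barley, so not kosher-for-Passover — reject

B, C, D, F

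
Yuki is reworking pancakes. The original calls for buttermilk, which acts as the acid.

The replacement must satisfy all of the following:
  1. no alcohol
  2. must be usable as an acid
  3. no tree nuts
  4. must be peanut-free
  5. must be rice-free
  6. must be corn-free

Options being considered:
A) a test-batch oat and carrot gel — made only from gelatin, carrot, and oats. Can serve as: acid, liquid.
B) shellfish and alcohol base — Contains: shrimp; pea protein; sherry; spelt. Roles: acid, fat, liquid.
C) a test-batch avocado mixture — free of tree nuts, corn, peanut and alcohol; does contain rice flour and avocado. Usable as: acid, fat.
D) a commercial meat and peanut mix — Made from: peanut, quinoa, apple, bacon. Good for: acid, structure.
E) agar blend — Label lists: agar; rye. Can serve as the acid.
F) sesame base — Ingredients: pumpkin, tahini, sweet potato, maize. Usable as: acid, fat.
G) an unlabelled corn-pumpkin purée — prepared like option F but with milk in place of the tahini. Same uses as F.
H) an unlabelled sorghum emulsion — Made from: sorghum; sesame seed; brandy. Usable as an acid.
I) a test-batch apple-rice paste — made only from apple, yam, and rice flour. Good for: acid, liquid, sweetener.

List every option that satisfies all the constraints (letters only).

A, E

A: works as an acid, no tree nuts, no peanut — OK
B: has sherry, so not alcohol-free — reject
C: has rice flour, so not rice-free — no
D: has peanut, so not peanut-free — no
E: works as an acid, no corn, no alcohol — OK
F: has maize, so not corn-free — reject
G: has maize, so not corn-free — out
H: has brandy, so not alcohol-free — no
I: has rice flour, so not rice-free — reject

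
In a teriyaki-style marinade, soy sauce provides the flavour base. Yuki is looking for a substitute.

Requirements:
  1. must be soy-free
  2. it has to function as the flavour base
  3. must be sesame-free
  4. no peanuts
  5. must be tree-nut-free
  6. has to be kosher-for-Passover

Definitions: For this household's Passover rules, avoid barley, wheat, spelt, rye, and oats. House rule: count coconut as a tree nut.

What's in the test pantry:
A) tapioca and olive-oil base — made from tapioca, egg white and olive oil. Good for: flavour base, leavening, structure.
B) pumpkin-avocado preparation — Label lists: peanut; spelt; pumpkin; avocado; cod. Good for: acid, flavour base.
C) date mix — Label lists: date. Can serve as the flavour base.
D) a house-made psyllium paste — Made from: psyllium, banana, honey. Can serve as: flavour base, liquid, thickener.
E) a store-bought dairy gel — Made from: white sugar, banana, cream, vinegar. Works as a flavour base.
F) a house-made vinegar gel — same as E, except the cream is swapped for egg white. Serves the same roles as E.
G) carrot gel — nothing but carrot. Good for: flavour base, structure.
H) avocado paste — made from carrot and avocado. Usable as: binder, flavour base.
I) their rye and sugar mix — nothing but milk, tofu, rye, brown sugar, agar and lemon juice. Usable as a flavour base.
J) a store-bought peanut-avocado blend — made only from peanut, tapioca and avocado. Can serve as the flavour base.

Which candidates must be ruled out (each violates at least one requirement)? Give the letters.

A: all constraints satisfied — valid
B: has spelt, so not kosher-for-Passover; has peanut, so not peanut-free — no
C: only date; none excluded — keep
D: only honey, psyllium, and banana; none excluded — OK
E: cream and white sugar etc. — none of it excluded — valid
F: all constraints satisfied — OK
G: all constraints satisfied — valid
H: works as a flavour base, no sesame, kosher-for-Passover — valid
I: has rye, so not kosher-for-Passover; has tofu, so not soy-free — no
J: has peanut, so not peanut-free — out

B, I, J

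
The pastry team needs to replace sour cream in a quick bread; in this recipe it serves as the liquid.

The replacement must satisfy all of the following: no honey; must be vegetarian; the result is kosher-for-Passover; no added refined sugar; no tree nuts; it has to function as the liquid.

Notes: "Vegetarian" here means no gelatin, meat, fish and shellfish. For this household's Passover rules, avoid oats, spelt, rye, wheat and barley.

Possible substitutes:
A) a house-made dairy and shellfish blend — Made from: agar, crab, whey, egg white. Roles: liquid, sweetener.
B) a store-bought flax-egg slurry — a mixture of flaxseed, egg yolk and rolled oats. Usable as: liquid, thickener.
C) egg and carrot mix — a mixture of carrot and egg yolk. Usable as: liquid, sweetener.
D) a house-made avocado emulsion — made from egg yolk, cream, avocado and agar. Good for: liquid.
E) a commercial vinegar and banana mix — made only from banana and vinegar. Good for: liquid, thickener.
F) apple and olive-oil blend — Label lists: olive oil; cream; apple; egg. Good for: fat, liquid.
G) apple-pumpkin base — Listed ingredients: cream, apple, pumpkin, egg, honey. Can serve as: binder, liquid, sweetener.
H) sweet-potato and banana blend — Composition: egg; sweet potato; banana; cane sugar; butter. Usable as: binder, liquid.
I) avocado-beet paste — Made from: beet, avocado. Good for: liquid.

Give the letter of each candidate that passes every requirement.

A: has crab, so not vegetarian — no
B: has rolled oats, so not kosher-for-Passover — out
C: works as a liquid, vegetarian, no honey — OK
D: cream and egg yolk etc. — none of it excluded — valid
E: only banana and vinegar; none excluded — valid
F: nothing on the exclusion list — OK
G: has honey, so not honey-free — out
H: has cane sugar, so not no-added-sugar — no
I: nothing on the exclusion list — keep

C, D, E, F, I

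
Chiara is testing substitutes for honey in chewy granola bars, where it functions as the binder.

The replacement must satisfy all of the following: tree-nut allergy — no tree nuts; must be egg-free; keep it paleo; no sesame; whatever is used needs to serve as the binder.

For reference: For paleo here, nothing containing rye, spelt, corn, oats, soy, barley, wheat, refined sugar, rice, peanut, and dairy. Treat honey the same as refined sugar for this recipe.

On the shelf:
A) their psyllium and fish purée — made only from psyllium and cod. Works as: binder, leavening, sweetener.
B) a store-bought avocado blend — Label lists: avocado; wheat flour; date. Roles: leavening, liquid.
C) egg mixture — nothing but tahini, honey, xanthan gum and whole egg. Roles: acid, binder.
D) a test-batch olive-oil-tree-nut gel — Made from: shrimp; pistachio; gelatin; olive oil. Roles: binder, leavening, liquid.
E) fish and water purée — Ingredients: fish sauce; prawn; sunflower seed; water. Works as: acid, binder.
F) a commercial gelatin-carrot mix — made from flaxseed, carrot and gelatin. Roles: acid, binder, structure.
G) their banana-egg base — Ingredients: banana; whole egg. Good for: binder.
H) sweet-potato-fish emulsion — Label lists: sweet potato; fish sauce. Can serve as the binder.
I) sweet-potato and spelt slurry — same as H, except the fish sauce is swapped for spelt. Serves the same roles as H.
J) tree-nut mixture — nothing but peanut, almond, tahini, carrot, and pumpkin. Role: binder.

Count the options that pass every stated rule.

A: every rule checks out — valid
B: not usable as a binder; has wheat flour, so not paleo — reject
C: has honey, so not paleo; has tahini, so not sesame-free (and 1 more) — no
D: has pistachio, so not tree-nut-free — reject
E: fish sauce and prawn etc. — none of it excluded — OK
F: only gelatin, carrot, and flaxseed; none excluded — keep
G: has whole egg, so not egg-free — reject
H: no tree nuts, paleo — valid
I: has spelt, so not paleo — out
J: has peanut, so not paleo; has tahini, so not sesame-free (and 1 more) — reject

4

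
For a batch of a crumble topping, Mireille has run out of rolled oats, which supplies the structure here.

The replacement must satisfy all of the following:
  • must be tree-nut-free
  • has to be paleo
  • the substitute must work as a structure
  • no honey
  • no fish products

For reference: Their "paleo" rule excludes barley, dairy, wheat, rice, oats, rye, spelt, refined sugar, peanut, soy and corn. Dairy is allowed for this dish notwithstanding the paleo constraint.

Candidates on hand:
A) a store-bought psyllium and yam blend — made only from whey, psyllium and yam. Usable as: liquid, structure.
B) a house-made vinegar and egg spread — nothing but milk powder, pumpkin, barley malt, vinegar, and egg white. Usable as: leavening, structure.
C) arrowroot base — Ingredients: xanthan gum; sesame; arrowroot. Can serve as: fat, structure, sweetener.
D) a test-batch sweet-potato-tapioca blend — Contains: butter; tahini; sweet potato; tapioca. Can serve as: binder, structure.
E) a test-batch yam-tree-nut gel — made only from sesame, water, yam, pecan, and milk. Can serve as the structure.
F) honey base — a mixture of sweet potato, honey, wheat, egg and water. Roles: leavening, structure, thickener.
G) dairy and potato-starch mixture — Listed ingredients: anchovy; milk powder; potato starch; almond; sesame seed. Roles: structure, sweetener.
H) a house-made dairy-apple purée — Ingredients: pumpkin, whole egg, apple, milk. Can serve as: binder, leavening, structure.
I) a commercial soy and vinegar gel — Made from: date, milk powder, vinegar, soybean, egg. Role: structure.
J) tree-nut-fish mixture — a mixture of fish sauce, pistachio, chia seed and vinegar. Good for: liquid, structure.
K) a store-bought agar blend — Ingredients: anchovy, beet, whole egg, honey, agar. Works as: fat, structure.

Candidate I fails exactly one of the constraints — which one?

paleo

usable as a structure: satisfied
paleo: has soybean — fails
tree-nut-free: satisfied
honey-free: satisfied
fish-free: satisfied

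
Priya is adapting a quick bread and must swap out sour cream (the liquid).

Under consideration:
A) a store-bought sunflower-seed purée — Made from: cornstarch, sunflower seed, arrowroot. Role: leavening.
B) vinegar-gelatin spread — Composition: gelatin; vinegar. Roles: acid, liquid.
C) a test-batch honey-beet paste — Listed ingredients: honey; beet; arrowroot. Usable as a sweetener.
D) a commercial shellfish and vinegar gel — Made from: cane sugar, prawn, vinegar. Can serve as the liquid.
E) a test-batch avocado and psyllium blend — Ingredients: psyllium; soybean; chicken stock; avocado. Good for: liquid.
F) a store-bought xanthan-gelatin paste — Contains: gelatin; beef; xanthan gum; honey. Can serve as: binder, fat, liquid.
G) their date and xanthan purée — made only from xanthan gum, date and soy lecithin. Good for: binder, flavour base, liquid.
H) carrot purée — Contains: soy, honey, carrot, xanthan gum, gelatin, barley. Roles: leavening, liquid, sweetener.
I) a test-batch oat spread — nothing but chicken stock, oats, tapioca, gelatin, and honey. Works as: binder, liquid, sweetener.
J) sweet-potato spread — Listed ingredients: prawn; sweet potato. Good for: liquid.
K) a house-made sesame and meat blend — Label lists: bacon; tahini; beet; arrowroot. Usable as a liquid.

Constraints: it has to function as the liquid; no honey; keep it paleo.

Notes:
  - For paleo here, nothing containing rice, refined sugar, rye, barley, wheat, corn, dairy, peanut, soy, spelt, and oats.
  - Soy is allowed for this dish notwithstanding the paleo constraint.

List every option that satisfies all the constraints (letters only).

B, E, G, J, K

A: not usable as a liquid; has cornstarch, so not paleo — no
B: works as a liquid, paleo, no honey — OK
C: not usable as a liquid; has honey, so not honey-free — reject
D: has cane sugar, so not paleo — out
E: soy is permitted under the paleo carve-out; nothing else excluded — OK
F: has honey, so not honey-free — reject
G: soy is permitted under the paleo carve-out; nothing else excluded — valid
H: has barley, so not paleo; has honey, so not honey-free — no
I: has oats, so not paleo; has honey, so not honey-free — no
J: works as a liquid, no honey, paleo — valid
K: all constraints satisfied — valid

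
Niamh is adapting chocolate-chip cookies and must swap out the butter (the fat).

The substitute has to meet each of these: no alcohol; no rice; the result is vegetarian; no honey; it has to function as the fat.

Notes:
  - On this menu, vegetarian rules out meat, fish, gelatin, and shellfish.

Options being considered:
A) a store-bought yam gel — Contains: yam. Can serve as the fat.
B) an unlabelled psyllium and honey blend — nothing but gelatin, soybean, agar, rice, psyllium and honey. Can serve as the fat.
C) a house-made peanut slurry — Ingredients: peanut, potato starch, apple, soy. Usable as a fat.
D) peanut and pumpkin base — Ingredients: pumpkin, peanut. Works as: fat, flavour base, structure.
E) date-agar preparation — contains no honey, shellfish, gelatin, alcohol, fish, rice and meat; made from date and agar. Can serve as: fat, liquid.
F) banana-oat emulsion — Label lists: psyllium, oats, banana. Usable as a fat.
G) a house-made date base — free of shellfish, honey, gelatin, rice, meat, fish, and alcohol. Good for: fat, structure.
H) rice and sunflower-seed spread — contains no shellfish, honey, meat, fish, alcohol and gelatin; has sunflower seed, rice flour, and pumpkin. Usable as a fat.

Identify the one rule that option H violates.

rice-free

usable as a fat: satisfied
vegetarian: satisfied
rice-free: has rice flour — fails
honey-free: satisfied
alcohol-free: satisfied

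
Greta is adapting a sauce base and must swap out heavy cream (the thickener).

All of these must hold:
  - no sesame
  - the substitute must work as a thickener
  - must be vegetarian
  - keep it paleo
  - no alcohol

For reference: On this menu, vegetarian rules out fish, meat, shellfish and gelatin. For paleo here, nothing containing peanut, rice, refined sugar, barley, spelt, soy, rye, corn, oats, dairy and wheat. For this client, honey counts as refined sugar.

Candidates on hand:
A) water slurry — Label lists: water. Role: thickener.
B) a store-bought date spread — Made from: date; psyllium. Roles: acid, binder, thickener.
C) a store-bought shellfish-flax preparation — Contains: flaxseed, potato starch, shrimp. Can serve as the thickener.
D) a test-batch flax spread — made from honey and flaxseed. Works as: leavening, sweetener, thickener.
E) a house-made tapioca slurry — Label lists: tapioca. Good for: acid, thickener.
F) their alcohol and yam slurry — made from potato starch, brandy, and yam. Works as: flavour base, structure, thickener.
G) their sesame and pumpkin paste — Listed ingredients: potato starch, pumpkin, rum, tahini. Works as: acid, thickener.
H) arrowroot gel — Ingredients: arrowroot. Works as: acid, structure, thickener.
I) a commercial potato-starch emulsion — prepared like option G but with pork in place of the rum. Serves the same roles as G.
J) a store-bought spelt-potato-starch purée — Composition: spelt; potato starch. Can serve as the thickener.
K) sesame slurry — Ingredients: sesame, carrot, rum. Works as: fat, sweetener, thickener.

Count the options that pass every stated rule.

A: only water; none excluded — OK
B: nothing on the exclusion list — keep
C: has shrimp, so not vegetarian — reject
D: has honey, so not paleo — no
E: only tapioca; none excluded — OK
F: has brandy, so not alcohol-free — reject
G: has rum, so not alcohol-free; has tahini, so not sesame-free — no
H: works as a thickener, vegetarian, paleo — keep
I: has pork, so not vegetarian; has tahini, so not sesame-free — out
J: has spelt, so not paleo — out
K: has rum, so not alcohol-free; has sesame, so not sesame-free — no

4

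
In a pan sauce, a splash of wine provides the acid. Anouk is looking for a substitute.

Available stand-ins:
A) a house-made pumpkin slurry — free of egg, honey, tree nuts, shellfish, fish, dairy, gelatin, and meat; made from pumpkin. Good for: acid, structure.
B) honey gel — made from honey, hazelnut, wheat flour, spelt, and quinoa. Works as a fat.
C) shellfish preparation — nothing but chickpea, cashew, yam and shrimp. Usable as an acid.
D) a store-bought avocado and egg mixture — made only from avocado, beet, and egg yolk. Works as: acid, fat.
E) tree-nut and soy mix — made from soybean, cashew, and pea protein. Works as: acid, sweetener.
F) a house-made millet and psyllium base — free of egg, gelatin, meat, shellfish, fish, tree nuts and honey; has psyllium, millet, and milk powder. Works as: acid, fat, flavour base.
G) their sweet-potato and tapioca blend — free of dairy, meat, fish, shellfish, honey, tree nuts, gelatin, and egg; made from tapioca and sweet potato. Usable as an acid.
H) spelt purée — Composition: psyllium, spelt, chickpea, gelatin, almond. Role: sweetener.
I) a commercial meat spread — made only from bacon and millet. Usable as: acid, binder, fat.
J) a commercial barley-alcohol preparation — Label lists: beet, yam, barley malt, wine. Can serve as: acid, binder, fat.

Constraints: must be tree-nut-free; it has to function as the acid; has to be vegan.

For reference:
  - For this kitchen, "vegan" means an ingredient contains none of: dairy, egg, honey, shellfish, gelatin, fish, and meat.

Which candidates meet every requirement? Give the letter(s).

A: no tree nuts, vegan — valid
B: not usable as an acid; has honey, so not vegan (and 1 more) — reject
C: has shrimp, so not vegan; has cashew, so not tree-nut-free — no
D: has egg yolk, so not vegan — reject
E: has cashew, so not tree-nut-free — reject
F: has milk powder, so not vegan — reject
G: vegan, no tree nuts — keep
H: not usable as an acid; has gelatin, so not vegan (and 1 more) — no
I: has bacon, so not vegan — out
J: works as an acid, no tree nuts, vegan — OK

A, G, J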